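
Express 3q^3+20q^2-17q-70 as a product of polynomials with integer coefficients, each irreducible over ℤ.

(3q+5)(q+7)(q-2)

By the rational root theorem, q = -7 is a root, so (q+7) is a factor; dividing leaves 3q^2-q-10.
The remaining quadratic factors as (q-2)(3q+5).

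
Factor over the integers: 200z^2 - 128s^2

8(5z - 4s)(5z + 4s)

Pull out the common factor 8; 25z^2 - 16s^2 is a difference of squares.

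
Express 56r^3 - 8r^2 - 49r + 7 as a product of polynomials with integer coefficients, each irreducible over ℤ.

(7r - 1)(8r^2 - 7)

Group as (56r^3 - 49r) + (-8r^2 + 7) = 7r(8r^2 - 7) - (8r^2 - 7).
Both groups share the factor (8r^2 - 7).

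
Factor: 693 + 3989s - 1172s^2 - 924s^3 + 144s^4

Testing divisors of the constant over divisors of the leading coefficient, s = -9/4 is a root, so (4s + 9) is a factor; dividing leaves 36s^3 - 312s^2 + 409s + 77.
Next, s = 7 is a root, giving the factor (s - 7) and quotient 36s^2 - 60s - 11.
The remaining quadratic factors as (6s + 1)(6s - 11).

(4s + 9)(6s + 1)(6s - 11)(s - 7)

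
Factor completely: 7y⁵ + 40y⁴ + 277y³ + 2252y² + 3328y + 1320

(7y + 5)(y + 1)(y + 6)(y² − 2y + 44)

By the rational root theorem, y = −1 is a root, so (y + 1) divides it; the quotient is 7y⁴ + 33y³ + 244y² + 2008y + 1320.
Next, y = −6 is a root, so (y + 6) is a factor; dividing leaves 7y³ − 9y² + 298y + 220.
Then y = −5/7 is a root, giving the factor (7y + 5) and quotient y² − 2y + 44.
The quadratic y² − 2y + 44 has discriminant −172 < 0 and is irreducible over ℤ.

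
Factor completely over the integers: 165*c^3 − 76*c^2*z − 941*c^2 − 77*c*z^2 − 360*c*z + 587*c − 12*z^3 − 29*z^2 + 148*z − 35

Group: 11*c*(15*c^2 − 11*c*z − 76*c − 4*z^2 − 19*z + 5) + (3*z − 7)*(15*c^2 − 11*c*z − 76*c − 4*z^2 − 19*z + 5); both groups contain (15*c^2 − 11*c*z − 76*c − 4*z^2 − 19*z + 5), so (11*c + 3*z − 7) is a factor with cofactor 15*c^2 − 11*c*z − 76*c − 4*z^2 − 19*z + 5.
The cofactor groups again: 15*c^2 − 11*c*z − 76*c − 4*z^2 − 19*z + 5 = c*(15*c + 4*z − 1) + (−z − 5)*(15*c + 4*z − 1); both groups contain (15*c + 4*z − 1), giving (c − z − 5)*(15*c + 4*z − 1).

(11*c + 3*z − 7)*(15*c + 4*z − 1)*(c − z − 5)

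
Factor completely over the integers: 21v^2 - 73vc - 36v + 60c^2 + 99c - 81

Group: 7v(3v - 4c - 9) + (-15c + 9)(3v - 4c - 9); both groups contain (3v - 4c - 9).

(7v - 15c + 9)(3v - 4c - 9)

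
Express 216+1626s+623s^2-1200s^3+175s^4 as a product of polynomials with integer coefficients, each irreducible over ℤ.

(5s+4)(5s-9)(7s+1)(s-6)

Testing divisors of the constant over divisors of the leading coefficient, s = 9/5 is a root, giving the factor (5s-9) and quotient 35s^3-177s^2-194s-24.
Then s = 6 is a root, giving the factor (s-6) and quotient 35s^2+33s+4.
The remaining quadratic factors as (5s+4)(7s+1).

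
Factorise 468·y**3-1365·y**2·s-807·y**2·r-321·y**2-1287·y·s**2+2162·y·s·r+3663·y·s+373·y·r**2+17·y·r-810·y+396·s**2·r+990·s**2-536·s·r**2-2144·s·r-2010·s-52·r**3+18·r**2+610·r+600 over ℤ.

Group: 3·y·(156·y**2+117·y·s-217·y·r-315·y-36·s·r-90·s+52·r**2+190·r+150) + (-11·s-r+4)·(156·y**2+117·y·s-217·y·r-315·y-36·s·r-90·s+52·r**2+190·r+150); both groups contain (156·y**2+117·y·s-217·y·r-315·y-36·s·r-90·s+52·r**2+190·r+150), so (3·y-11·s-r+4) is a factor with cofactor 156·y**2+117·y·s-217·y·r-315·y-36·s·r-90·s+52·r**2+190·r+150.
The cofactor groups again: 156·y**2+117·y·s-217·y·r-315·y-36·s·r-90·s+52·r**2+190·r+150 = 13·y·(12·y+9·s-13·r-15) + (-4·r-10)·(12·y+9·s-13·r-15); both groups contain (12·y+9·s-13·r-15), giving (13·y-4·r-10)·(12·y+9·s-13·r-15).

(12·y+9·s-13·r-15)·(13·y-4·r-10)·(3·y-11·s-r+4)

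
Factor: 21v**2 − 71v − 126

Need a pair with product 21·(−126) = −2646 and sum −71: that's −98 and 27.
Split the middle term: 21v**2 − 98v + 27v − 126 = 7v(3v − 14) + 9(3v − 14).

(3v − 14)(7v + 9)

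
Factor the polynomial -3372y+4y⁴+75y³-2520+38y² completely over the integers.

By the rational root theorem, y = -14 is a root, giving the factor (y+14) and quotient 4y³+19y²-228y-180.
Then y = 6 is a root, so (y-6) is a factor; dividing leaves 4y²+43y+30.
The remaining quadratic factors as (4y+3)(y+10).

(4y+3)(y+10)(y+14)(y-6)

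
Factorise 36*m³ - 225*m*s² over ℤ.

Every term has a factor of 9*m. Then 4*m² - 25*s² = (2*m)² − (5*s)².

9*m*(2*m + 5*s)*(2*m - 5*s)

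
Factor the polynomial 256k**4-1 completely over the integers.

(4k+1)(4k-1)(16k**2+1)

(4k)⁴ − (1)⁴ = ((4k)² − (1)²)((4k)² + (1)²); the first factor splits again, the second (16k**2+1) is irreducible.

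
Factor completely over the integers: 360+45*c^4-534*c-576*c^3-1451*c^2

Testing divisors of the constant over divisors of the leading coefficient, c = -6/5 is a root, so (5*c+6) divides it; the quotient is 9*c^3-126*c^2-139*c+60.
Then c = 15 is a root, so (c-15) divides it; the quotient is 9*c^2+9*c-4.
The remaining quadratic factors as (3*c+4)(3*c-1).

(3*c+4)*(3*c-1)*(5*c+6)*(c-15)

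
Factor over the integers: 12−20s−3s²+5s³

Testing divisors of the constant over divisors of the leading coefficient, s = 2 is a root, so (s−2) is a factor; dividing leaves 5s²+7s−6.
The remaining quadratic factors as (5s−3)(s+2).

(5s−3)(s+2)(s−2)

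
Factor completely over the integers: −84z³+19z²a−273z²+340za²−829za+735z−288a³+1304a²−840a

Group: 4z(−21z²+52za−105z−32a²+120a) + (9a−7)(−21z²+52za−105z−32a²+120a); both groups contain (−21z²+52za−105z−32a²+120a), so (4z+9a−7) is a factor with cofactor −21z²+52za−105z−32a²+120a.
The cofactor groups again: −21z²+52za−105z−32a²+120a = −3z(7z−8a) + (4a−15)(7z−8a); both groups contain (7z−8a), giving −(3z−4a+15)(7z−8a).

−(3z−4a+15)(7z−8a)(4z+9a−7)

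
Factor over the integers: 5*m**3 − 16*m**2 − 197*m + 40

(5*m − 1)*(m + 5)*(m − 8)

Among the possible rational roots, m = 8 is a root, so (m − 8) divides it; the quotient is 5*m**2 + 24*m − 5.
The remaining quadratic factors as (5*m − 1)(m + 5).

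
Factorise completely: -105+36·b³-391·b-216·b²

(2·b-15)·(3·b+1)·(6·b+7)

By the rational root theorem, b = -1/3 is a root, so (3·b+1) divides it; the quotient is 12·b²-76·b-105.
The remaining quadratic factors as (6·b+7)(2·b-15).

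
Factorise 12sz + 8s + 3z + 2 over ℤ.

(3z + 2)(4s + 1)

Group as (12sz + 8s) + (3z + 2) = 4s(3z + 2) + (3z + 2).
Both groups share the factor (3z + 2).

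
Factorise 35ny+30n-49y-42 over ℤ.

Group as (35ny+30n) + (-49y-42) = 5n(7y+6) - 7(7y+6).
Both groups share the factor (7y+6).

(5n-7)(7y+6)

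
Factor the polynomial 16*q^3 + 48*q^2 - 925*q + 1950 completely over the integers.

(4*q - 13)*(4*q - 15)*(q + 10)

By the rational root theorem, q = -10 is a root, so (q + 10) is a factor; dividing leaves 16*q^2 - 112*q + 195.
The remaining quadratic factors as (4*q - 15)(4*q - 13).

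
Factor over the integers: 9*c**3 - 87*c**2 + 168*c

3*c*(3*c - 8)*(c - 7)

Pull out the common factor 3*c, then factor the remaining trinomial.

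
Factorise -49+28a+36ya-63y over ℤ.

(4a-7)(9y+7)

Group as (36ya-63y) + (28a-49) = 9y(4a-7) + 7(4a-7).
Both groups share the factor (4a-7).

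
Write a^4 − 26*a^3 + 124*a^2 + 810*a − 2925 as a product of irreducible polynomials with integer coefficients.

By the rational root theorem, a = −5 is a root, so (a + 5) divides it; the quotient is a^3 − 31*a^2 + 279*a − 585.
Continuing, a = 3 is a root, so (a − 3) is a factor; dividing leaves a^2 − 28*a + 195.
The remaining quadratic factors as (a − 13)(a − 15).

(a + 5)*(a − 13)*(a − 15)*(a − 3)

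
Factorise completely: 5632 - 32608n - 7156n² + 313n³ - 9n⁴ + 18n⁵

Testing divisors of the constant over divisors of the leading coefficient, n = 8 is a root, giving the factor (n - 8) and quotient 18n⁴ + 135n³ + 1393n² + 3988n - 704.
Continuing, n = -11/3 is a root, so (3n + 11) divides it; the quotient is 6n³ + 23n² + 380n - 64.
Next, n = 1/6 is a root, so (6n - 1) divides it; the quotient is n² + 4n + 64.
The quadratic n² + 4n + 64 has discriminant -240 < 0 and is irreducible over ℤ.

(3n + 11)(6n - 1)(n - 8)(n² + 4n + 64)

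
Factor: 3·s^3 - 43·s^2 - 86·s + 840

Among the possible rational roots, s = -14/3 is a root, so (3·s + 14) is a factor; dividing leaves s^2 - 19·s + 60.
The remaining quadratic factors as (s - 15)(s - 4).

(3·s + 14)·(s - 15)·(s - 4)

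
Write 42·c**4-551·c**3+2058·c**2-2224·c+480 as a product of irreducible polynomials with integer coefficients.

(2·c-15)·(3·c-4)·(7·c-2)·(c-4)

Among the possible rational roots, c = 2/7 is a root, giving the factor (7·c-2) and quotient 6·c**3-77·c**2+272·c-240.
Then c = 15/2 is a root, so (2·c-15) is a factor; dividing leaves 3·c**2-16·c+16.
The remaining quadratic factors as (c-4)(3·c-4).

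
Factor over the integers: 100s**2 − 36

4(5s + 3)(5s − 3)

Every term has a factor of 4. Then 25s**2 − 9 = (5s)² − (3)².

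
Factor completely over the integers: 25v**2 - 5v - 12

Need a pair with product 25·(-12) = -300 and sum -5: that's 15 and -20.
Split the middle term: 25v**2 + 15v - 20v - 12 = 5v(5v + 3) - 4(5v + 3).

(5v + 3)(5v - 4)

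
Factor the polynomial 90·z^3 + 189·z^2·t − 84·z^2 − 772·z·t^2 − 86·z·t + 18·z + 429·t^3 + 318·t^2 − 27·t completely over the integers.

Group: 15·z·(6·z^2 + 17·z·t − 2·z − 39·t^2 + 3·t) + (−11·t − 9)·(6·z^2 + 17·z·t − 2·z − 39·t^2 + 3·t); both groups contain (6·z^2 + 17·z·t − 2·z − 39·t^2 + 3·t), so (15·z − 11·t − 9) is a factor with cofactor 6·z^2 + 17·z·t − 2·z − 39·t^2 + 3·t.
The cofactor groups again: 6·z^2 + 17·z·t − 2·z − 39·t^2 + 3·t = 2·z·(3·z + 13·t − 1) − 3·t·(3·z + 13·t − 1); both groups contain (3·z + 13·t − 1), giving (2·z − 3·t)·(3·z + 13·t − 1).

(15·z − 11·t − 9)·(2·z − 3·t)·(3·z + 13·t − 1)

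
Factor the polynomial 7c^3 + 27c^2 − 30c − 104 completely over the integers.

(7c + 13)(c + 4)(c − 2)

Among the possible rational roots, c = 2 is a root, so (c − 2) is a factor; dividing leaves 7c^2 + 41c + 52.
The remaining quadratic factors as (c + 4)(7c + 13).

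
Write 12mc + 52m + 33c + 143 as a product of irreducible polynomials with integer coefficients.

(3c + 13)(4m + 11)

Group as (12mc + 52m) + (33c + 143) = 4m(3c + 13) + 11(3c + 13).
Both groups share the factor (3c + 13).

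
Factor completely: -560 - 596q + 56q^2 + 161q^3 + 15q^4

(3q + 4)(5q + 7)(q + 10)(q - 2)

Trying the rational-root candidates, q = -7/5 is a root, so (5q + 7) is a factor; dividing leaves 3q^3 + 28q^2 - 28q - 80.
Then q = -4/3 is a root, so (3q + 4) is a factor; dividing leaves q^2 + 8q - 20.
The remaining quadratic factors as (q - 2)(q + 10).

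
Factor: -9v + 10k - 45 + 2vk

Group as (2vk - 9v) + (10k - 45) = v(2k - 9) + 5(2k - 9).
Both groups share the factor (2k - 9).

(2k - 9)(v + 5)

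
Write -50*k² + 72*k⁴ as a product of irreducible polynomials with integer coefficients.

2*k²*(6*k + 5)*(6*k - 5)

Pull out the common factor 2*k²; 36*k² - 25 is a difference of squares.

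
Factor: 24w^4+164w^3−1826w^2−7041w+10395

By the rational root theorem, w = −9/2 is a root, giving the factor (2w+9) and quotient 12w^3+28w^2−1039w+1155.
Next, w = 15/2 is a root, so (2w−15) divides it; the quotient is 6w^2+59w−77.
The remaining quadratic factors as (6w−7)(w+11).

(2w+9)(2w−15)(6w−7)(w+11)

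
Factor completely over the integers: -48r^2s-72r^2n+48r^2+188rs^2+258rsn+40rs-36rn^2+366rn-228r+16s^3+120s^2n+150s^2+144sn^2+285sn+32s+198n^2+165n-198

Group: 2s(-24r^2+94rs-12rn+114r+8s^2+48sn+83s+66n+99) + (3n-2)(-24r^2+94rs-12rn+114r+8s^2+48sn+83s+66n+99); both groups contain (-24r^2+94rs-12rn+114r+8s^2+48sn+83s+66n+99), so (2s+3n-2) is a factor with cofactor -24r^2+94rs-12rn+114r+8s^2+48sn+83s+66n+99.
The cofactor groups again: -24r^2+94rs-12rn+114r+8s^2+48sn+83s+66n+99 = -2r(12r+s+6n+9) + (8s+11)(12r+s+6n+9); both groups contain (12r+s+6n+9), giving -(2r-8s-11)(12r+s+6n+9).

-(2r-8s-11)(2s+3n-2)(12r+s+6n+9)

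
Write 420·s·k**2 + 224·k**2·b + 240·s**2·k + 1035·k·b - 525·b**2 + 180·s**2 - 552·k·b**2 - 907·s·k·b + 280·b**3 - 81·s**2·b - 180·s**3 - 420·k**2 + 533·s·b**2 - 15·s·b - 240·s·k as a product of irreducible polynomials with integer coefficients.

Group: 3·s·(-60·s**2 - 60·s·k + 73·s·b + 60·s - 32·k·b + 60·k + 56·b**2 - 105·b) + (-7·k + 5·b)·(-60·s**2 - 60·s·k + 73·s·b + 60·s - 32·k·b + 60·k + 56·b**2 - 105·b); both groups contain (-60·s**2 - 60·s·k + 73·s·b + 60·s - 32·k·b + 60·k + 56·b**2 - 105·b), so (3·s - 7·k + 5·b) is a factor with cofactor -60·s**2 - 60·s·k + 73·s·b + 60·s - 32·k·b + 60·k + 56·b**2 - 105·b.
The cofactor groups again: -60·s**2 - 60·s·k + 73·s·b + 60·s - 32·k·b + 60·k + 56·b**2 - 105·b = -15·s·(4·s + 4·k - 7·b) + (-8·b + 15)·(4·s + 4·k - 7·b); both groups contain (4·s + 4·k - 7·b), giving -(15·s + 8·b - 15)·(4·s + 4·k - 7·b).

-(4·s + 4·k - 7·b)·(3·s - 7·k + 5·b)·(15·s + 8·b - 15)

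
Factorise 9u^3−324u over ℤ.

9u(u+6)(u−6)

Pull out the common factor 9u; u^2−36 is a difference of squares.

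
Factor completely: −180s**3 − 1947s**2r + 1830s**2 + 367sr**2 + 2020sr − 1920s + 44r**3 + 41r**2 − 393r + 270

Group: 12s(−15s**2 − 161sr + 150s + 44r**2 + 129r − 135) + (r − 2)(−15s**2 − 161sr + 150s + 44r**2 + 129r − 135); both groups contain (−15s**2 − 161sr + 150s + 44r**2 + 129r − 135), so (12s + r − 2) is a factor with cofactor −15s**2 − 161sr + 150s + 44r**2 + 129r − 135.
The cofactor groups again: −15s**2 − 161sr + 150s + 44r**2 + 129r − 135 = −15s(s + 11r − 9) + (4r + 15)(s + 11r − 9); both groups contain (s + 11r − 9), giving −(15s − 4r − 15)(s + 11r − 9).

−(15s − 4r − 15)(s + 11r − 9)(12s + r − 2)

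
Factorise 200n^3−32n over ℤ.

Factor out 8n, leaving 25n^2−4, which is a difference of two squares.

8n(5n+2)(5n−2)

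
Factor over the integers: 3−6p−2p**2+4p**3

(2p−1)(2p**2−3)

Group as (4p**3−6p) + (−2p**2+3) = 2p(2p**2−3) − (2p**2−3).
Both groups share the factor (2p**2−3).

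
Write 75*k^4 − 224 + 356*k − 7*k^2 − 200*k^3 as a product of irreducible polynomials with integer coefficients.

(3*k + 4)*(5*k − 7)*(5*k − 8)*(k − 1)

Among the possible rational roots, k = −4/3 is a root, so (3*k + 4) divides it; the quotient is 25*k^3 − 100*k^2 + 131*k − 56.
Continuing, k = 7/5 is a root, giving the factor (5*k − 7) and quotient 5*k^2 − 13*k + 8.
The remaining quadratic factors as (5*k − 8)(k − 1).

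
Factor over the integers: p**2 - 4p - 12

Two integers with product -12 and sum -4 are -6 and 2.

(p + 2)(p - 6)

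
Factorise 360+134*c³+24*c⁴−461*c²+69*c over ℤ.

Trying the rational-root candidates, c = 5/3 is a root, so (3*c−5) divides it; the quotient is 8*c³+58*c²−57*c−72.
Then c = 3/2 is a root, so (2*c−3) is a factor; dividing leaves 4*c²+35*c+24.
The remaining quadratic factors as (c+8)(4*c+3).

(2*c−3)*(3*c−5)*(4*c+3)*(c+8)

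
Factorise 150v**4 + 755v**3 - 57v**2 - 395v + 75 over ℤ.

Testing divisors of the constant over divisors of the leading coefficient, v = -5 is a root, giving the factor (v + 5) and quotient 150v**3 + 5v**2 - 82v + 15.
Continuing, v = -5/6 is a root, so (6v + 5) divides it; the quotient is 25v**2 - 20v + 3.
The remaining quadratic factors as (5v - 3)(5v - 1).

(5v - 1)(5v - 3)(6v + 5)(v + 5)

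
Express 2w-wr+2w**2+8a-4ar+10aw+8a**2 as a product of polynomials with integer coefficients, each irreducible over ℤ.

Group: 4a(2a+2w-r+2) + w(2a+2w-r+2); both groups contain (2a+2w-r+2).

(2a+2w-r+2)(4a+w)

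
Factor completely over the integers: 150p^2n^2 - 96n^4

6n^2(5p - 4n)(5p + 4n)

Factor out 6n^2, leaving 25p^2 - 16n^2, which is a difference of two squares.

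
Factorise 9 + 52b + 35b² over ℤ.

Need a pair with product 35·9 = 315 and sum 52: that's 45 and 7.
Split the middle term: 35b² + 45b + 7b + 9 = 5b(7b + 9) + (7b + 9).

(5b + 1)(7b + 9)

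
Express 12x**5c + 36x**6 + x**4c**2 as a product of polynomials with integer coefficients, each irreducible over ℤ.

Every term has a factor of x**4; factoring it out leaves 36x**2 + 12xc + c**2.
Recognize a perfect-square trinomial with the parts c and 6x.

x**4(6x + c)**2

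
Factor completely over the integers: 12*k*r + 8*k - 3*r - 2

Group as (12*k*r + 8*k) + (-3*r - 2) = 4*k*(3*r + 2) - (3*r + 2).
Both groups share the factor (3*r + 2).

(3*r + 2)*(4*k - 1)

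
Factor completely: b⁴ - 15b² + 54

(b + 3)(b - 3)(b² - 6)

Substitute u = b² to get a quadratic in u, then factor.
b² - 6 is irreducible over ℤ (6 is not a perfect square).
b² - 9 is a difference of squares.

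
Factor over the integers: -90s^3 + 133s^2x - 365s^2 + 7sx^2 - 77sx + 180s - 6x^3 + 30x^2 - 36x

-(2s - 3x + 9)(5s - x)(9s + 2x - 4)

Group: 9s(-10s^2 + 17sx - 45s - 3x^2 + 9x) + (2x - 4)(-10s^2 + 17sx - 45s - 3x^2 + 9x); both groups contain (-10s^2 + 17sx - 45s - 3x^2 + 9x), so (9s + 2x - 4) is a factor with cofactor -10s^2 + 17sx - 45s - 3x^2 + 9x.
The cofactor groups again: -10s^2 + 17sx - 45s - 3x^2 + 9x = -5s(2s - 3x + 9) + x(2s - 3x + 9); both groups contain (2s - 3x + 9), giving -(5s - x)(2s - 3x + 9).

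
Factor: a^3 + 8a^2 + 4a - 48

Trying the rational-root candidates, a = -4 is a root, so (a + 4) is a factor; dividing leaves a^2 + 4a - 12.
The remaining quadratic factors as (a + 6)(a - 2).

(a + 4)(a + 6)(a - 2)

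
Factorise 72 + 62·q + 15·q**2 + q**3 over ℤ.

(q + 2)·(q + 4)·(q + 9)

By the rational root theorem, q = −2 is a root, so (q + 2) divides it; the quotient is q**2 + 13·q + 36.
The remaining quadratic factors as (q + 9)(q + 4).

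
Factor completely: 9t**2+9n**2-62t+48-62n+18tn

(9t+9n-8)(t+n-6)

Group: t(9t+9n-8) + (n-6)(9t+9n-8); both groups contain (9t+9n-8).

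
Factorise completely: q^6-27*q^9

-q^6*(3*q-1)*(9*q^2+3*q+1)

Pull out the common factor q^6, leaving -27*q^3+1.
Recognize a difference of cubes with the parts 1 and 3*q.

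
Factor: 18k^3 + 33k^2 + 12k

Pull out the common factor 3k, then factor the remaining trinomial.

3k(2k + 1)(3k + 4)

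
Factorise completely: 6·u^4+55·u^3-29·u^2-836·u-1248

By the rational root theorem, u = -13/6 is a root, so (6·u+13) is a factor; dividing leaves u^3+7·u^2-20·u-96.
Continuing, u = -8 is a root, giving the factor (u+8) and quotient u^2-u-12.
The remaining quadratic factors as (u+3)(u-4).

(6·u+13)·(u+3)·(u+8)·(u-4)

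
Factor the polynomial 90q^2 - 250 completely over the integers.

10(3q + 5)(3q - 5)

Factor out 10, leaving 9q^2 - 25, which is a difference of two squares.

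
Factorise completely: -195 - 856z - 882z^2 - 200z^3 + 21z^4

Testing divisors of the constant over divisors of the leading coefficient, z = 13 is a root, giving the factor (z - 13) and quotient 21z^3 + 73z^2 + 67z + 15.
Then z = -1/3 is a root, so (3z + 1) divides it; the quotient is 7z^2 + 22z + 15.
The remaining quadratic factors as (7z + 15)(z + 1).

(3z + 1)(7z + 15)(z + 1)(z - 13)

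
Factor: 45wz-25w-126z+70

Group as (45wz-25w) + (-126z+70) = 5w(9z-5) - 14(9z-5).
Both groups share the factor (9z-5).

(5w-14)(9z-5)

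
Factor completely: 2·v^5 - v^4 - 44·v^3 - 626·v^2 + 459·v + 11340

By the rational root theorem, v = 9/2 is a root, giving the factor (2·v - 9) and quotient v^4 + 4·v^3 - 4·v^2 - 331·v - 1260.
Continuing, v = 7 is a root, so (v - 7) is a factor; dividing leaves v^3 + 11·v^2 + 73·v + 180.
Next, v = -4 is a root, so (v + 4) is a factor; dividing leaves v^2 + 7·v + 45.
The quadratic v^2 + 7·v + 45 has discriminant -131 < 0 and is irreducible over ℤ.

(2·v - 9)·(v + 4)·(v - 7)·(v^2 + 7·v + 45)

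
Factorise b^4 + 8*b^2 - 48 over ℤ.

Substitute u = b^2 to get a quadratic in u, then factor.
b^2 - 4 is a difference of squares.
b^2 + 12 is irreducible over ℤ (always positive, so no real roots).

(b + 2)*(b - 2)*(b^2 + 12)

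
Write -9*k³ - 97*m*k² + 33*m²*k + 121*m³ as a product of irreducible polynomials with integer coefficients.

(11*m - 9*k)*(11*m + k)*(m + k)

Group: 11*m*(11*m² + 2*m*k - 9*k²) + k*(11*m² + 2*m*k - 9*k²); both groups contain (11*m² + 2*m*k - 9*k²), so (11*m + k) is a factor with cofactor 11*m² + 2*m*k - 9*k².
The cofactor groups again: 11*m² + 2*m*k - 9*k² = 11*m*(m + k) - 9*k*(m + k); both groups contain (m + k), giving (11*m - 9*k)*(m + k).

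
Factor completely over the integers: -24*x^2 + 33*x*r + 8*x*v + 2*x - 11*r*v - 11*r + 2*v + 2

-(8*x - 11*r + 2)*(3*x - v - 1)

Group: -8*x*(3*x - v - 1) + (11*r - 2)*(3*x - v - 1); both groups contain (3*x - v - 1).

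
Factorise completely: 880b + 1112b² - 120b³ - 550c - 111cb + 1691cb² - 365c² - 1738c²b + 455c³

(7c - 15b - 11)(5c - 8b)(13c - b + 10)

Group: 13c(35c² - 131cb - 55c + 120b² + 88b) + (-b + 10)(35c² - 131cb - 55c + 120b² + 88b); both groups contain (35c² - 131cb - 55c + 120b² + 88b), so (13c - b + 10) is a factor with cofactor 35c² - 131cb - 55c + 120b² + 88b.
The cofactor groups again: 35c² - 131cb - 55c + 120b² + 88b = 5c(7c - 15b - 11) - 8b(7c - 15b - 11); both groups contain (7c - 15b - 11), giving (5c - 8b)(7c - 15b - 11).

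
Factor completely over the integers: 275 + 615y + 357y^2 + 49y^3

By the rational root theorem, y = -11/7 is a root, giving the factor (7y + 11) and quotient 7y^2 + 40y + 25.
The remaining quadratic factors as (7y + 5)(y + 5).

(7y + 11)(7y + 5)(y + 5)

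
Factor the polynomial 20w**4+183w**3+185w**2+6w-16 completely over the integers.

Among the possible rational roots, w = 1/4 is a root, giving the factor (4w-1) and quotient 5w**3+47w**2+58w+16.
Continuing, w = -8 is a root, so (w+8) divides it; the quotient is 5w**2+7w+2.
The remaining quadratic factors as (w+1)(5w+2).

(4w-1)(5w+2)(w+1)(w+8)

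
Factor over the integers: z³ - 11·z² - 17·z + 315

Testing divisors of the constant over divisors of the leading coefficient, z = 7 is a root, giving the factor (z - 7) and quotient z² - 4·z - 45.
The remaining quadratic factors as (z - 9)(z + 5).

(z + 5)·(z - 7)·(z - 9)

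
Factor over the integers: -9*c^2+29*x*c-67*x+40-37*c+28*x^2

(4*x-c-5)*(7*x+9*c-8)

Group: 4*x*(7*x+9*c-8) + (-c-5)*(7*x+9*c-8); both groups contain (7*x+9*c-8).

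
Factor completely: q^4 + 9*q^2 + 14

(q^2 + 2)*(q^2 + 7)

Substitute u = q^2 to get a quadratic in u, then factor.
q^2 + 2 is irreducible over ℤ (always positive, so no real roots).
q^2 + 7 is irreducible over ℤ (always positive, so no real roots).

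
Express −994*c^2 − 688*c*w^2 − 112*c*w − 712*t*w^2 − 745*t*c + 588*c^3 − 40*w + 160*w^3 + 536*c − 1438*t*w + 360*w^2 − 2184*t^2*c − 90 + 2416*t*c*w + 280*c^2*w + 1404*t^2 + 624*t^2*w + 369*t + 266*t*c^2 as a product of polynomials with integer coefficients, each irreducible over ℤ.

Group: 14*c*(−156*t^2 + 19*t*c + 178*t*w − 41*t + 42*c^2 + 32*c*w − 44*c − 40*w^2 + 10) + (−4*w − 9)*(−156*t^2 + 19*t*c + 178*t*w − 41*t + 42*c^2 + 32*c*w − 44*c − 40*w^2 + 10); both groups contain (−156*t^2 + 19*t*c + 178*t*w − 41*t + 42*c^2 + 32*c*w − 44*c − 40*w^2 + 10), so (14*c − 4*w − 9) is a factor with cofactor −156*t^2 + 19*t*c + 178*t*w − 41*t + 42*c^2 + 32*c*w − 44*c − 40*w^2 + 10.
The cofactor groups again: −156*t^2 + 19*t*c + 178*t*w − 41*t + 42*c^2 + 32*c*w − 44*c − 40*w^2 + 10 = −13*t*(12*t − 7*c − 10*w + 5) + (−6*c + 4*w + 2)*(12*t − 7*c − 10*w + 5); both groups contain (12*t − 7*c − 10*w + 5), giving −(13*t + 6*c − 4*w − 2)*(12*t − 7*c − 10*w + 5).

−(12*t − 7*c − 10*w + 5)*(14*c − 4*w − 9)*(13*t + 6*c − 4*w − 2)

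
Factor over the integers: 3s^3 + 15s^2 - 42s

3s(s + 7)(s - 2)

Pull out the common factor 3s, then factor the remaining trinomial.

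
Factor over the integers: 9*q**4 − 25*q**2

Factor out q**2 first: what remains is 9*q**2 − 25.
Recognize a difference of squares with the parts 3*q and 5.

q**2*(3*q + 5)*(3*q − 5)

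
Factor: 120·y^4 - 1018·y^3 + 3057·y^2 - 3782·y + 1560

Testing divisors of the constant over divisors of the leading coefficient, y = 5/6 is a root, so (6·y - 5) is a factor; dividing leaves 20·y^3 - 153·y^2 + 382·y - 312.
Then y = 12/5 is a root, giving the factor (5·y - 12) and quotient 4·y^2 - 21·y + 26.
The remaining quadratic factors as (y - 2)(4·y - 13).

(4·y - 13)·(5·y - 12)·(6·y - 5)·(y - 2)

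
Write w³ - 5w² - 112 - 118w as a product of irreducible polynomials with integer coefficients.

(w + 1)(w + 8)(w - 14)

Testing divisors of the constant over divisors of the leading coefficient, w = -8 is a root, so (w + 8) is a factor; dividing leaves w² - 13w - 14.
The remaining quadratic factors as (w + 1)(w - 14).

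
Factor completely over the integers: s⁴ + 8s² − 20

Substitute u = s² to get a quadratic in u, then factor.
s² + 10 is irreducible over ℤ (always positive, so no real roots).
s² − 2 is irreducible over ℤ (2 is not a perfect square).

(s² + 10)(s² − 2)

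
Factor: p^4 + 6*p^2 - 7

Substitute u = p^2 to get a quadratic in u, then factor.
p^2 + 7 is irreducible over ℤ (always positive, so no real roots).
p^2 - 1 is a difference of squares.

(p + 1)*(p - 1)*(p^2 + 7)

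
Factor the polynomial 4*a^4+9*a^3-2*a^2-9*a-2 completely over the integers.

(4*a+1)*(a+1)*(a+2)*(a-1)

By the rational root theorem, a = -1/4 is a root, so (4*a+1) divides it; the quotient is a^3+2*a^2-a-2.
Continuing, a = -1 is a root, giving the factor (a+1) and quotient a^2+a-2.
The remaining quadratic factors as (a+2)(a-1).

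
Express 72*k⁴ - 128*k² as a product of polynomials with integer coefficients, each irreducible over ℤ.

Factor out 8*k², leaving 9*k² - 16, which is a difference of two squares.

8*k²*(3*k + 4)*(3*k - 4)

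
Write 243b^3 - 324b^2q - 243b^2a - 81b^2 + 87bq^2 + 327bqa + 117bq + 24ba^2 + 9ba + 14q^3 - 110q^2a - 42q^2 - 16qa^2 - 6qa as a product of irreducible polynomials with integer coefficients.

(9b + q - 8a - 3)(9b - 7q - a)(3b - 2q)

Group: 9b(27b^2 - 39bq - 3ba + 14q^2 + 2qa) + (q - 8a - 3)(27b^2 - 39bq - 3ba + 14q^2 + 2qa); both groups contain (27b^2 - 39bq - 3ba + 14q^2 + 2qa), so (9b + q - 8a - 3) is a factor with cofactor 27b^2 - 39bq - 3ba + 14q^2 + 2qa.
The cofactor groups again: 27b^2 - 39bq - 3ba + 14q^2 + 2qa = 9b(3b - 2q) + (-7q - a)(3b - 2q); both groups contain (3b - 2q), giving (9b - 7q - a)(3b - 2q).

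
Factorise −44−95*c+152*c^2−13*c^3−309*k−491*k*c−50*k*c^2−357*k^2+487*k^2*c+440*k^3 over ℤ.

Group: 5*k*(88*k^2+115*k*c−89*k+13*c^2−139*c−44) + (−c+1)*(88*k^2+115*k*c−89*k+13*c^2−139*c−44); both groups contain (88*k^2+115*k*c−89*k+13*c^2−139*c−44), so (5*k−c+1) is a factor with cofactor 88*k^2+115*k*c−89*k+13*c^2−139*c−44.
The cofactor groups again: 88*k^2+115*k*c−89*k+13*c^2−139*c−44 = 11*k*(8*k+c−11) + (13*c+4)*(8*k+c−11); both groups contain (8*k+c−11), giving (11*k+13*c+4)*(8*k+c−11).

(5*k−c+1)*(11*k+13*c+4)*(8*k+c−11)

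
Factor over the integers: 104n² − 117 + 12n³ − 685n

(2n − 9)(6n + 1)(n + 13)

Testing divisors of the constant over divisors of the leading coefficient, n = −13 is a root, so (n + 13) divides it; the quotient is 12n² − 52n − 9.
The remaining quadratic factors as (6n + 1)(2n − 9).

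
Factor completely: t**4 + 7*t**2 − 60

(t**2 + 12)*(t**2 − 5)

Substitute u = t**2 to get a quadratic in u, then factor.
t**2 + 12 is irreducible over ℤ (always positive, so no real roots).
t**2 − 5 is irreducible over ℤ (5 is not a perfect square).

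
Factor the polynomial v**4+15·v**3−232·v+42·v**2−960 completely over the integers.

(v+5)·(v+6)·(v+8)·(v−4)

Trying the rational-root candidates, v = −5 is a root, giving the factor (v+5) and quotient v**3+10·v**2−8·v−192.
Continuing, v = −6 is a root, so (v+6) is a factor; dividing leaves v**2+4·v−32.
The remaining quadratic factors as (v+8)(v−4).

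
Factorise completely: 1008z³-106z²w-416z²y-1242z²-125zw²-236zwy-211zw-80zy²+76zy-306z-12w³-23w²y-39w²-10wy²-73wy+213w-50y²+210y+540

Group: 14z(72z²-23zw-40zy-27z-4w²-5wy-29w-25y-45) + (3w+2y-12)(72z²-23zw-40zy-27z-4w²-5wy-29w-25y-45); both groups contain (72z²-23zw-40zy-27z-4w²-5wy-29w-25y-45), so (14z+3w+2y-12) is a factor with cofactor 72z²-23zw-40zy-27z-4w²-5wy-29w-25y-45.
The cofactor groups again: 72z²-23zw-40zy-27z-4w²-5wy-29w-25y-45 = 9z(8z+w+5) + (-4w-5y-9)(8z+w+5); both groups contain (8z+w+5), giving (9z-4w-5y-9)(8z+w+5).

(9z-4w-5y-9)(14z+3w+2y-12)(8z+w+5)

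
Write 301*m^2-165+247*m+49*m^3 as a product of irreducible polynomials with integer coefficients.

Trying the rational-root candidates, m = -11/7 is a root, giving the factor (7*m+11) and quotient 7*m^2+32*m-15.
The remaining quadratic factors as (7*m-3)(m+5).

(7*m+11)*(7*m-3)*(m+5)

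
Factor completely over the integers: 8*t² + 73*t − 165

(8*t − 15)*(t + 11)

Need a pair with product 8·(−165) = −1320 and sum 73: that's 88 and −15.
Split the middle term: 8*t² + 88*t − 15*t − 165 = 8*t*(t + 11) − 15*(t + 11).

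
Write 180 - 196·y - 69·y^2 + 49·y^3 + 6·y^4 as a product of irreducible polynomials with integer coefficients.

(6·y - 5)·(y + 2)·(y + 9)·(y - 2)

Trying the rational-root candidates, y = 2 is a root, giving the factor (y - 2) and quotient 6·y^3 + 61·y^2 + 53·y - 90.
Next, y = -9 is a root, so (y + 9) divides it; the quotient is 6·y^2 + 7·y - 10.
The remaining quadratic factors as (y + 2)(6·y - 5).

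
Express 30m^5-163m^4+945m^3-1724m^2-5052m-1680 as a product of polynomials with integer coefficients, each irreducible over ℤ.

(5m+2)(6m+7)(m-4)(m^2-3m+30)

Trying the rational-root candidates, m = -7/6 is a root, so (6m+7) divides it; the quotient is 5m^4-33m^3+196m^2-516m-240.
Next, m = -2/5 is a root, so (5m+2) is a factor; dividing leaves m^3-7m^2+42m-120.
Next, m = 4 is a root, so (m-4) is a factor; dividing leaves m^2-3m+30.
The quadratic m^2-3m+30 has discriminant -111 < 0 and is irreducible over ℤ.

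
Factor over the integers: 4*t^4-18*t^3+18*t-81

(2*t-9)*(2*t^3+9)

Group as (4*t^4+18*t) + (-18*t^3-81) = 2*t*(2*t^3+9) - 9*(2*t^3+9).
Both groups share the factor (2*t^3+9).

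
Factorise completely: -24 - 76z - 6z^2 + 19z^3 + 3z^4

(3z + 1)(z + 2)(z + 6)(z - 2)

Among the possible rational roots, z = -1/3 is a root, giving the factor (3z + 1) and quotient z^3 + 6z^2 - 4z - 24.
Then z = 2 is a root, so (z - 2) is a factor; dividing leaves z^2 + 8z + 12.
The remaining quadratic factors as (z + 2)(z + 6).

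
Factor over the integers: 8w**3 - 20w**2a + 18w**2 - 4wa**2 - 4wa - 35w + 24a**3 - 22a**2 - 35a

Group: 2w(4w**2 - 2wa - 5w - 6a**2 - 5a) + (-4a + 7)(4w**2 - 2wa - 5w - 6a**2 - 5a); both groups contain (4w**2 - 2wa - 5w - 6a**2 - 5a), so (2w - 4a + 7) is a factor with cofactor 4w**2 - 2wa - 5w - 6a**2 - 5a.
The cofactor groups again: 4w**2 - 2wa - 5w - 6a**2 - 5a = w(4w - 6a - 5) + a(4w - 6a - 5); both groups contain (4w - 6a - 5), giving (w + a)(4w - 6a - 5).

(2w - 4a + 7)(4w - 6a - 5)(w + a)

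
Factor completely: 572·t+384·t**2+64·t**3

Pull out the common factor 4·t, then factor the remaining trinomial.

4·t·(4·t+11)·(4·t+13)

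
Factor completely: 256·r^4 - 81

(4·r + 3)·(4·r - 3)·(16·r^2 + 9)

(4·r)⁴ − (3)⁴ = ((4·r)² − (3)²)((4·r)² + (3)²); the first factor splits again, the second (16·r^2 + 9) is irreducible.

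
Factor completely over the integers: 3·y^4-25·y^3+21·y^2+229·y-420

By the rational root theorem, y = 5 is a root, so (y-5) divides it; the quotient is 3·y^3-10·y^2-29·y+84.
Continuing, y = 7/3 is a root, so (3·y-7) divides it; the quotient is y^2-y-12.
The remaining quadratic factors as (y+3)(y-4).

(3·y-7)·(y+3)·(y-4)·(y-5)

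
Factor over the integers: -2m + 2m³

Every term has a factor of 2m. Then m² - 1 = (m)² − (1)².

2m(m + 1)(m - 1)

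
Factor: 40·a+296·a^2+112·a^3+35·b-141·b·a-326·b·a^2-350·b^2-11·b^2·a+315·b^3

Group: 7·b·(45·b^2-53·b·a-50·b+14·a^2+37·a+5) + 8·a·(45·b^2-53·b·a-50·b+14·a^2+37·a+5); both groups contain (45·b^2-53·b·a-50·b+14·a^2+37·a+5), so (7·b+8·a) is a factor with cofactor 45·b^2-53·b·a-50·b+14·a^2+37·a+5.
The cofactor groups again: 45·b^2-53·b·a-50·b+14·a^2+37·a+5 = 5·b·(9·b-7·a-1) + (-2·a-5)·(9·b-7·a-1); both groups contain (9·b-7·a-1), giving (5·b-2·a-5)·(9·b-7·a-1).

(5·b-2·a-5)·(9·b-7·a-1)·(7·b+8·a)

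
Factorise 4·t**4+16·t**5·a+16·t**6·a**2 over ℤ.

Every term has a factor of 4·t**4; factoring it out leaves 4·t**2·a**2+4·t·a+1.
Recognize a perfect-square trinomial with the parts 2·t·a and 1.

4·t**4·(2·t·a+1)**2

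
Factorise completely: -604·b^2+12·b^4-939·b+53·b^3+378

Trying the rational-root candidates, b = 1/3 is a root, giving the factor (3·b-1) and quotient 4·b^3+19·b^2-195·b-378.
Then b = 6 is a root, so (b-6) is a factor; dividing leaves 4·b^2+43·b+63.
The remaining quadratic factors as (b+9)(4·b+7).

(3·b-1)·(4·b+7)·(b+9)·(b-6)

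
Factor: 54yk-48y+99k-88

Group as (54yk-48y) + (99k-88) = 6y(9k-8) + 11(9k-8).
Both groups share the factor (9k-8).

(6y+11)(9k-8)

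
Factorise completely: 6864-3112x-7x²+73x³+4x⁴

(4x-11)(x+12)(x+13)(x-4)

Among the possible rational roots, x = -13 is a root, so (x+13) divides it; the quotient is 4x³+21x²-280x+528.
Then x = -12 is a root, so (x+12) divides it; the quotient is 4x²-27x+44.
The remaining quadratic factors as (4x-11)(x-4).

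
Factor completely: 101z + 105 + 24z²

(3z + 7)(8z + 15)

Need a pair with product 24·105 = 2520 and sum 101: that's 45 and 56.
Split the middle term: 24z² + 45z + 56z + 105 = 3z(8z + 15) + 7(8z + 15).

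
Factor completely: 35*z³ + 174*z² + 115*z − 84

(5*z + 7)*(7*z − 3)*(z + 4)

By the rational root theorem, z = 3/7 is a root, giving the factor (7*z − 3) and quotient 5*z² + 27*z + 28.
The remaining quadratic factors as (z + 4)(5*z + 7).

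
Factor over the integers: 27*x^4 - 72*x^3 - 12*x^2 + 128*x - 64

By the rational root theorem, x = 2/3 is a root, giving the factor (3*x - 2) and quotient 9*x^3 - 18*x^2 - 16*x + 32.
Next, x = 2 is a root, so (x - 2) divides it; the quotient is 9*x^2 - 16.
The remaining quadratic factors as (3*x - 4)(3*x + 4).

(3*x + 4)*(3*x - 2)*(3*x - 4)*(x - 2)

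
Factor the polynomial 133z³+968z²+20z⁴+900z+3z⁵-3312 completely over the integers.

Among the possible rational roots, z = 4/3 is a root, so (3z-4) is a factor; dividing leaves z⁴+8z³+55z²+396z+828.
Then z = -6 is a root, giving the factor (z+6) and quotient z³+2z²+43z+138.
Then z = -3 is a root, so (z+3) is a factor; dividing leaves z²-z+46.
The quadratic z²-z+46 has discriminant -183 < 0 and is irreducible over ℤ.

(3z-4)(z+3)(z+6)(z²-z+46)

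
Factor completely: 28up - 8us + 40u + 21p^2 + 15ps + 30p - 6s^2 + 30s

(4u + 3p + 3s)(7p - 2s + 10)

Group: 4u(7p - 2s + 10) + (3p + 3s)(7p - 2s + 10); both groups contain (7p - 2s + 10).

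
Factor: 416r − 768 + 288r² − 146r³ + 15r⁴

(3r − 4)(5r + 8)(r − 4)(r − 6)

Testing divisors of the constant over divisors of the leading coefficient, r = 6 is a root, so (r − 6) divides it; the quotient is 15r³ − 56r² − 48r + 128.
Then r = −8/5 is a root, giving the factor (5r + 8) and quotient 3r² − 16r + 16.
The remaining quadratic factors as (r − 4)(3r − 4).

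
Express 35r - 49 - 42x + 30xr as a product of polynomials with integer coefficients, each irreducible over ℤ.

Group as (30xr - 42x) + (35r - 49) = 6x(5r - 7) + 7(5r - 7).
Both groups share the factor (5r - 7).

(5r - 7)(6x + 7)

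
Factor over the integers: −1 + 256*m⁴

(4*m + 1)*(4*m − 1)*(16*m² + 1)

(4*m)⁴ − (1)⁴ = ((4*m)² − (1)²)((4*m)² + (1)²); the first factor splits again, the second (16*m² + 1) is irreducible.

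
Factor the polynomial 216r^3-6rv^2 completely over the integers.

6r(6r+v)(6r-v)

Pull out the common factor 6r; 36r^2-v^2 is a difference of squares.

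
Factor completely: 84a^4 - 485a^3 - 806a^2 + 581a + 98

(3a - 2)(4a + 7)(7a + 1)(a - 7)

By the rational root theorem, a = 2/3 is a root, so (3a - 2) is a factor; dividing leaves 28a^3 - 143a^2 - 364a - 49.
Then a = 7 is a root, so (a - 7) divides it; the quotient is 28a^2 + 53a + 7.
The remaining quadratic factors as (4a + 7)(7a + 1).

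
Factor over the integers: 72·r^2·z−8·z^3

Every term has a factor of 8·z. Then 9·r^2−z^2 = (3·r)² − (z)².

8·z·(3·r+z)·(3·r−z)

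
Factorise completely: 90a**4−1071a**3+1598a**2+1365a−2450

(3a−5)(5a−7)(6a+7)(a−10)

By the rational root theorem, a = 7/5 is a root, so (5a−7) is a factor; dividing leaves 18a**3−189a**2+55a+350.
Next, a = −7/6 is a root, giving the factor (6a+7) and quotient 3a**2−35a+50.
The remaining quadratic factors as (a−10)(3a−5).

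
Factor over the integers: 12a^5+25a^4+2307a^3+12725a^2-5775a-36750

Testing divisors of the constant over divisors of the leading coefficient, a = -7/4 is a root, so (4a+7) divides it; the quotient is 3a^4+a^3+575a^2+2175a-5250.
Then a = -5 is a root, so (a+5) is a factor; dividing leaves 3a^3-14a^2+645a-1050.
Then a = 5/3 is a root, so (3a-5) is a factor; dividing leaves a^2-3a+210.
The quadratic a^2-3a+210 has discriminant -831 < 0 and is irreducible over ℤ.

(3a-5)(4a+7)(a+5)(a^2-3a+210)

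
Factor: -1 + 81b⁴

(3b + 1)(3b - 1)(9b² + 1)

Write as (9b²)² − (1)², then factor 9b² - 1 once more.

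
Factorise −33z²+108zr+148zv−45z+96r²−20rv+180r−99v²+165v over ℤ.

Group: −11z(3z−12r−11v) + (−8r+9v−15)(3z−12r−11v); both groups contain (3z−12r−11v).

−(3z−12r−11v)(11z+8r−9v+15)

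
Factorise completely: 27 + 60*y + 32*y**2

(4*y + 3)*(8*y + 9)

Need a pair with product 32·27 = 864 and sum 60: that's 24 and 36.
Split the middle term: 32*y**2 + 24*y + 36*y + 27 = 8*y*(4*y + 3) + 9*(4*y + 3).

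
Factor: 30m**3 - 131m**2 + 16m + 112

Among the possible rational roots, m = 7/6 is a root, so (6m - 7) is a factor; dividing leaves 5m**2 - 16m - 16.
The remaining quadratic factors as (m - 4)(5m + 4).

(5m + 4)(6m - 7)(m - 4)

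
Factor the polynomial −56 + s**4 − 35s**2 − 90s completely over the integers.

(s + 1)(s + 2)(s + 4)(s − 7)

Among the possible rational roots, s = 7 is a root, so (s − 7) is a factor; dividing leaves s**3 + 7s**2 + 14s + 8.
Next, s = −4 is a root, giving the factor (s + 4) and quotient s**2 + 3s + 2.
The remaining quadratic factors as (s + 1)(s + 2).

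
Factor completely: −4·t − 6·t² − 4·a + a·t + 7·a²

(7·a − 6·t − 4)·(a + t)

Group: 7·a·(a + t) + (−6·t − 4)·(a + t); both groups contain (a + t).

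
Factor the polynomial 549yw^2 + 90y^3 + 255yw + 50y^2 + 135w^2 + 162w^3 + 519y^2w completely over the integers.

Group: 9y(10y^2 + 51yw + 27w^2) + (6w + 5)(10y^2 + 51yw + 27w^2); both groups contain (10y^2 + 51yw + 27w^2), so (9y + 6w + 5) is a factor with cofactor 10y^2 + 51yw + 27w^2.
The cofactor groups again: 10y^2 + 51yw + 27w^2 = 5y(2y + 9w) + 3w(2y + 9w); both groups contain (2y + 9w), giving (5y + 3w)(2y + 9w).

(5y + 3w)(9y + 6w + 5)(2y + 9w)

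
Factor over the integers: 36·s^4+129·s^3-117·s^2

Pull out the common factor 3·s^2, then factor the remaining trinomial.

3·s^2·(3·s+13)·(4·s-3)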